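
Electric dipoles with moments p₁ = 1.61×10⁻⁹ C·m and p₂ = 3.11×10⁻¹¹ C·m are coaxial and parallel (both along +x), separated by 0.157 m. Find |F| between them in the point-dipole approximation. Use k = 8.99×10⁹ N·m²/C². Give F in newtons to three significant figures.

F ≈ 4.45×10⁻⁶ N

On-axis field of dipole 1 at distance r: E = 2kp₁/r³. Force on dipole 2 is F = p₂·dE/dr (gradient along axis).
dE/dr = −6kp₁/r⁴, so |F| = 6kp₁p₂/r⁴ (attractive for aligned moments).
F = 6(8.99×10⁹)(1.61×10⁻⁹)(3.11×10⁻¹¹)/(0.157)⁴ = 4.445×10⁻⁶ N.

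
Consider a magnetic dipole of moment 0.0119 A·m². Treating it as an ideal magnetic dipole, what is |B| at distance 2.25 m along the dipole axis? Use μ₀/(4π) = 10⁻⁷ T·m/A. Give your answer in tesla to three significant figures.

B ≈ 2.09×10⁻¹⁰ T

On axis B = (μ₀/4π)·2m/r³.
B = 2·(10⁻⁷)·(0.0119) / (2.25)³ = 2.089×10⁻¹⁰ T.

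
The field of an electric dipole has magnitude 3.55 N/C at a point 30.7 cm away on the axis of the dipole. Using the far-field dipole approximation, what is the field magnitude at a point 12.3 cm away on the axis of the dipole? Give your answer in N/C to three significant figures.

E ≈ 55.2 N/C

Dipole fields scale as 1/r³ in the far field; the geometry is the same at both points.
E₂ = E₁ · (r₁/r₂)³ = 3.55 · (30.7/12.3)³.
(r₁/r₂)³ = (2.496)³ = 15.55.
E₂ ≈ 55.20 N/C.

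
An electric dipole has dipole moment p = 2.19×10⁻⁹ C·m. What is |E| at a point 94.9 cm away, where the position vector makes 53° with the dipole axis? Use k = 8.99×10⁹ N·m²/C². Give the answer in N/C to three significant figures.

E ≈ 33.3 N/C

At angle θ the dipole field magnitude is E = (kp/r³)·√(1 + 3cos²θ).
kp/r³ = (8.99×10⁹)(2.19×10⁻⁹) / (0.949)³ = 23.04 N/C.
√(1 + 3cos²53°) = √(1 + 3·0.3622) = √2.0865 ≈ 1.4445.
E ≈ 23.04 × 1.444 = 33.28 N/C.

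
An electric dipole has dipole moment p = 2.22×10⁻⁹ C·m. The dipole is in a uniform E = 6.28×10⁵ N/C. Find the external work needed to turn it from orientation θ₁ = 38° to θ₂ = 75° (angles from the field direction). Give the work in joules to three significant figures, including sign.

W_ext = ΔU = U(θ₂) − U(θ₁) = −pE cosθ₂ − (−pE cosθ₁) = pE(cosθ₁ − cosθ₂).
W = (2.22×10⁻⁹)(6.28×10⁵)·(cos38° − cos75°) = (0.001394)·(+0.5292) = 7.378×10⁻⁴ J.

W ≈ 7.38×10⁻⁴ J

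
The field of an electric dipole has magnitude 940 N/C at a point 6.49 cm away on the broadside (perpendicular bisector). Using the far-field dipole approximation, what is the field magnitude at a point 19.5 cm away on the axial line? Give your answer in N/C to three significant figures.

Dipole fields scale as 1/r³ in the far field.
The axial field is twice the equatorial field at the same r, so the geometry factor is 2/1.
E₂ = E₁ · (2/1) · (r₁/r₂)³ = 940 · 2 · (6.49/19.5)³.
(r₁/r₂)³ = (0.3328)³ = 0.03687.
E₂ ≈ 69.31 N/C.

E ≈ 69.3 N/C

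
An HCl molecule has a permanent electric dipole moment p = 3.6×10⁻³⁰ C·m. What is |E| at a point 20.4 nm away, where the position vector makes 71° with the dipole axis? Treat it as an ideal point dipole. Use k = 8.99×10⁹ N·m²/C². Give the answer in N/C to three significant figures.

At angle θ the dipole field magnitude is E = (kp/r³)·√(1 + 3cos²θ).
kp/r³ = (8.99×10⁹)(3.60×10⁻³⁰) / (2.04×10⁻⁸)³ = 3812 N/C.
√(1 + 3cos²71°) = √(1 + 3·0.1060) = √1.3180 ≈ 1.1480.
E ≈ 3812 × 1.148 = 4376 N/C.

E ≈ 4380 N/C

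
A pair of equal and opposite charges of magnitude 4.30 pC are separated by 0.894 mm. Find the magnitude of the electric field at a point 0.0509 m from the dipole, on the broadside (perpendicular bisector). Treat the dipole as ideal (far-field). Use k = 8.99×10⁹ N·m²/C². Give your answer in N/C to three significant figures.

E ≈ 0.262 N/C

Dipole moment p = qd = (4.30×10⁻¹² C)(8.94×10⁻⁴ m) = 3.844×10⁻¹⁵ C·m.
In the equatorial plane E = kp/r³.
E = (8.99×10⁹)(3.844×10⁻¹⁵) / (0.0509)³ = 0.2621 N/C.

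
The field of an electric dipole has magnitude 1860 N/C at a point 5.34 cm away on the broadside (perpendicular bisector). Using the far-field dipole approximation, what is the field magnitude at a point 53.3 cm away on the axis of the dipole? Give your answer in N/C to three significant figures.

Dipole fields scale as 1/r³ in the far field.
The axial field is twice the equatorial field at the same r, so the geometry factor is 2/1.
E₂ = E₁ · (2/1) · (r₁/r₂)³ = 1860 · 2 · (5.34/53.3)³.
(r₁/r₂)³ = (0.1002)³ = 0.001006.
E₂ ≈ 3.741 N/C.

E ≈ 3.74 N/C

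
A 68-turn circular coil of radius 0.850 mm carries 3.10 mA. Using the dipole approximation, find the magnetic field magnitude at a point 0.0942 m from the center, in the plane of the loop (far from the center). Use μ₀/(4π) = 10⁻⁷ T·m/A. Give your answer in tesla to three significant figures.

B ≈ 5.72×10⁻¹¹ T

m = NIA = NIπa² = 68·(0.00310)·π·(8.50×10⁻⁴)² = 4.785×10⁻⁷ A·m².
In the equatorial plane B = (μ₀/4π)·m/r³ (half the axial value).
B = (10⁻⁷)·(4.785×10⁻⁷) / (0.0942)³ = 5.724×10⁻¹¹ T.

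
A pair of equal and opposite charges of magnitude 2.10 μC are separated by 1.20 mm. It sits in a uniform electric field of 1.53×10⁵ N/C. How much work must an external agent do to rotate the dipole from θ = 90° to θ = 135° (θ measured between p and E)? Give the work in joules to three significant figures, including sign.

W ≈ 2.73×10⁻⁴ J

Dipole moment p = qd = (2.10×10⁻⁶ C)(0.00120 m) = 2.52×10⁻⁹ C·m.
W_ext = ΔU = U(θ₂) − U(θ₁) = −pE cosθ₂ − (−pE cosθ₁) = pE(cosθ₁ − cosθ₂).
W = (2.52×10⁻⁹)(1.53×10⁵)·(cos90° − cos135°) = (3.856×10⁻⁴)·(+0.7071) = 2.726×10⁻⁴ J.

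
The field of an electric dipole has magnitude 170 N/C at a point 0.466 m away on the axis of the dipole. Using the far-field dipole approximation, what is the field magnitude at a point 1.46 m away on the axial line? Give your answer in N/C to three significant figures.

E ≈ 5.53 N/C

Dipole fields scale as 1/r³ in the far field; the geometry is the same at both points.
E₂ = E₁ · (r₁/r₂)³ = 170 · (0.466/1.46)³.
(r₁/r₂)³ = (0.3192)³ = 0.03252.
E₂ ≈ 5.528 N/C.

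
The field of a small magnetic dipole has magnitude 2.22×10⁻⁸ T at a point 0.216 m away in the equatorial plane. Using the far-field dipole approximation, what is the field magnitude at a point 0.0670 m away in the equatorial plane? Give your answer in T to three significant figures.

Dipole fields scale as 1/r³ in the far field; the geometry is the same at both points.
B₂ = B₁ · (r₁/r₂)³ = 2.22×10⁻⁸ · (0.216/0.0670)³.
(r₁/r₂)³ = (3.224)³ = 33.51.
B₂ ≈ 7.439×10⁻⁷ T.

B ≈ 7.44×10⁻⁷ T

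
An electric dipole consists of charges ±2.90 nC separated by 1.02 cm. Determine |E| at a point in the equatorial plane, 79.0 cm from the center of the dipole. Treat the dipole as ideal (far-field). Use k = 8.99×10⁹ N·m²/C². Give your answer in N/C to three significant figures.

E ≈ 0.539 N/C

Dipole moment p = qd = (2.90×10⁻⁹ C)(0.0102 m) = 2.958×10⁻¹¹ C·m.
On the perpendicular bisector E = kp/r³ (half the axial value at the same distance).
E = (8.99×10⁹)(2.958×10⁻¹¹) / (0.790)³ = 0.5394 N/C.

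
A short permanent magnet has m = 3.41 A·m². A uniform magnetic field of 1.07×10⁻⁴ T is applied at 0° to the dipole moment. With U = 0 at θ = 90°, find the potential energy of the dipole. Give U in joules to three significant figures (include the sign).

U = −m·B = −mB cosθ.
U = −(3.41)(1.07×10⁻⁴)·cos0° = -3.649×10⁻⁴ J.

U ≈ -3.65×10⁻⁴ J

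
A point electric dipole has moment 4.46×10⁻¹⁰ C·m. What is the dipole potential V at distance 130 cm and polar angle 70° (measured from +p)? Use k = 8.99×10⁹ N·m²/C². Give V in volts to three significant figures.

The dipole potential is V = kp cosθ / r².
V = (8.99×10⁹)(4.46×10⁻¹⁰)·cos70° / (1.30)² = 0.8114 V.

V ≈ 0.811 V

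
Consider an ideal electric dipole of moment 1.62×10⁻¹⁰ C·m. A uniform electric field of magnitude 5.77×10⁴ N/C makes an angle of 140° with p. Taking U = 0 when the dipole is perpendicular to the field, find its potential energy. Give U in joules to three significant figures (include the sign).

U = −p·E = −pE cosθ.
U = −(1.62×10⁻¹⁰)(5.77×10⁴)·cos140° = 7.161×10⁻⁶ J.

U ≈ 7.16×10⁻⁶ J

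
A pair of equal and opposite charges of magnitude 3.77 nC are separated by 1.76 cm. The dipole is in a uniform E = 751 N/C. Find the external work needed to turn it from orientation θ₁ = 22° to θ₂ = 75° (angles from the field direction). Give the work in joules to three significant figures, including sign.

Dipole moment p = qd = (3.77×10⁻⁹ C)(0.0176 m) = 6.635×10⁻¹¹ C·m.
W_ext = ΔU = U(θ₂) − U(θ₁) = −pE cosθ₂ − (−pE cosθ₁) = pE(cosθ₁ − cosθ₂).
W = (6.635×10⁻¹¹)(751)·(cos22° − cos75°) = (4.983×10⁻⁸)·(+0.6684) = 3.330×10⁻⁸ J.

W ≈ 3.33×10⁻⁸ J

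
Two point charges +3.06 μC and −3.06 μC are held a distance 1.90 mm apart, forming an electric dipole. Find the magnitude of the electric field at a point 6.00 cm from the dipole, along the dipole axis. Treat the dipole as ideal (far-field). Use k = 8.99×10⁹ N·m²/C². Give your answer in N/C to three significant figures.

Dipole moment p = qd = (3.06×10⁻⁶ C)(0.00190 m) = 5.814×10⁻⁹ C·m.
On the dipole axis E = 2kp/r³.
E = 2·(8.99×10⁹)(5.814×10⁻⁹) / (0.0600)³ = 4.840×10⁵ N/C.

E ≈ 4.84×10⁵ N/C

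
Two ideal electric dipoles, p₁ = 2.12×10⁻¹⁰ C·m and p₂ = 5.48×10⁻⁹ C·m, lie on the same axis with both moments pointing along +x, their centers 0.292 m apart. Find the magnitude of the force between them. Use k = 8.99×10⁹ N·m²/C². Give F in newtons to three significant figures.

On-axis field of dipole 1 at distance r: E = 2kp₁/r³. Force on dipole 2 is F = p₂·dE/dr (gradient along axis).
dE/dr = −6kp₁/r⁴, so |F| = 6kp₁p₂/r⁴ (attractive for aligned moments).
F = 6(8.99×10⁹)(2.12×10⁻¹⁰)(5.48×10⁻⁹)/(0.292)⁴ = 8.620×10⁻⁶ N.

F ≈ 8.62×10⁻⁶ N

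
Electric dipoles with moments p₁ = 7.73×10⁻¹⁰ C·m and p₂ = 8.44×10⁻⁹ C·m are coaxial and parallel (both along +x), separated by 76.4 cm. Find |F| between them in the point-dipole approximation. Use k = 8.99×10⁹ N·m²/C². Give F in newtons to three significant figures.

F ≈ 1.03×10⁻⁶ N

On-axis field of dipole 1 at distance r: E = 2kp₁/r³. Force on dipole 2 is F = p₂·dE/dr (gradient along axis).
dE/dr = −6kp₁/r⁴, so |F| = 6kp₁p₂/r⁴ (attractive for aligned moments).
F = 6(8.99×10⁹)(7.73×10⁻¹⁰)(8.44×10⁻⁹)/(0.764)⁴ = 1.033×10⁻⁶ N.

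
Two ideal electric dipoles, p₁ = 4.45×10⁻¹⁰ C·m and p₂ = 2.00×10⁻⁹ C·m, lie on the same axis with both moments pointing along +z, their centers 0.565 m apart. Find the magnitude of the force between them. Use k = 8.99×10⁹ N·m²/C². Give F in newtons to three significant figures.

F ≈ 4.71×10⁻⁷ N

On-axis field of dipole 1 at distance r: E = 2kp₁/r³. Force on dipole 2 is F = p₂·dE/dr (gradient along axis).
dE/dr = −6kp₁/r⁴, so |F| = 6kp₁p₂/r⁴ (attractive for aligned moments).
F = 6(8.99×10⁹)(4.45×10⁻¹⁰)(2.00×10⁻⁹)/(0.565)⁴ = 4.711×10⁻⁷ N.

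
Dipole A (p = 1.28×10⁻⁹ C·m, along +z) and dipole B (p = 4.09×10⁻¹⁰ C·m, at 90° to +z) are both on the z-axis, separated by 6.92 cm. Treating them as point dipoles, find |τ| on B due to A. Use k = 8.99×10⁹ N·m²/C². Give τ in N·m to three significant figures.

τ ≈ 2.84×10⁻⁵ N·m

The second dipole sits on the axis of the first, so the field there is axial: E₁ = 2kp₁/r³ along +z.
E₁ = 2(8.99×10⁹)(1.28×10⁻⁹)/(0.0692)³ = 6.945×10⁴ N/C.
Torque on the second dipole: τ = p₂ E₁ sinθ.
τ = (4.09×10⁻¹⁰)(6.945×10⁴)·sin90° = 2.841×10⁻⁵ N·m.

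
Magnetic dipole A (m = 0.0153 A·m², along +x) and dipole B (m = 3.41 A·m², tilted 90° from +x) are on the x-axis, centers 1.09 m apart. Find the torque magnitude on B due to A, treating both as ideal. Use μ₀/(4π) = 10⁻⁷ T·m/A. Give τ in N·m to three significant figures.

τ ≈ 8.06×10⁻⁹ N·m

Dipole B is on the axis of dipole A, so B₁ there is axial: B₁ = (μ₀/4π)·2m₁/r³ along +x.
B₁ = 2(10⁻⁷)(0.0153)/(1.09)³ = 2.363×10⁻⁹ T.
τ = m₂ B₁ sinθ.
τ = (3.41)(2.363×10⁻⁹)·sin90° = 8.057×10⁻⁹ N·m.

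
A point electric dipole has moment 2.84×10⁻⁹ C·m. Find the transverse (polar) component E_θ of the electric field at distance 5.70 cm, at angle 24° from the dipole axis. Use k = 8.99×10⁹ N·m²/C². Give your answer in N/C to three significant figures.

For a dipole, E_θ = (kp sinθ)/r³.
kp/r³ = (8.99×10⁹)(2.84×10⁻⁹)/(0.0570)³ = 1.379×10⁵ N/C.
E_θ = 1.379×10⁵·sin24° = 5.607×10⁴ N/C.

E_θ ≈ 5.61×10⁴ N/C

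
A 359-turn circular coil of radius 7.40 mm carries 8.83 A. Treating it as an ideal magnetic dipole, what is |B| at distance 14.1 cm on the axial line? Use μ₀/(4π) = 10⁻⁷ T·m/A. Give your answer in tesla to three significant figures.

m = NIA = NIπa² = 359·(8.83)·π·(0.00740)² = 0.5453 A·m².
On axis B = (μ₀/4π)·2m/r³.
B = 2·(10⁻⁷)·(0.5453) / (0.141)³ = 3.891×10⁻⁵ T.

B ≈ 3.89×10⁻⁵ T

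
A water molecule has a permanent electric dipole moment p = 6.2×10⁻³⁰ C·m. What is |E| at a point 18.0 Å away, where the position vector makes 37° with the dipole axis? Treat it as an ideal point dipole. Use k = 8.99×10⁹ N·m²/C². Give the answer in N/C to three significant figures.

E ≈ 1.63×10⁷ N/C

At angle θ the dipole field magnitude is E = (kp/r³)·√(1 + 3cos²θ).
kp/r³ = (8.99×10⁹)(6.20×10⁻³⁰) / (1.80×10⁻⁹)³ = 9.557×10⁶ N/C.
√(1 + 3cos²37°) = √(1 + 3·0.6378) = √2.9135 ≈ 1.7069.
E ≈ 9.557×10⁶ × 1.707 = 1.631×10⁷ N/C.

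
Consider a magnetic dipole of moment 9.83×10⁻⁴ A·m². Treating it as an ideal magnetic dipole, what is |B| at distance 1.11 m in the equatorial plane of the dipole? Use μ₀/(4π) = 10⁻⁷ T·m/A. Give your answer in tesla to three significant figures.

In the equatorial plane B = (μ₀/4π)·m/r³ (half the axial value).
B = (10⁻⁷)·(9.83×10⁻⁴) / (1.11)³ = 7.188×10⁻¹¹ T.

B ≈ 7.19×10⁻¹¹ T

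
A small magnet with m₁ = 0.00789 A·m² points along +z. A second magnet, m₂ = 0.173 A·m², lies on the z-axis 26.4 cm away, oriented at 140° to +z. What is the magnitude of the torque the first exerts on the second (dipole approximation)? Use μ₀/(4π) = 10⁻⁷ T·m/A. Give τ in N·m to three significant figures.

Dipole B is on the axis of dipole A, so B₁ there is axial: B₁ = (μ₀/4π)·2m₁/r³ along +z.
B₁ = 2(10⁻⁷)(0.00789)/(0.264)³ = 8.576×10⁻⁸ T.
τ = m₂ B₁ sinθ.
τ = (0.173)(8.576×10⁻⁸)·sin140° = 9.537×10⁻⁹ N·m.

τ ≈ 9.54×10⁻⁹ N·m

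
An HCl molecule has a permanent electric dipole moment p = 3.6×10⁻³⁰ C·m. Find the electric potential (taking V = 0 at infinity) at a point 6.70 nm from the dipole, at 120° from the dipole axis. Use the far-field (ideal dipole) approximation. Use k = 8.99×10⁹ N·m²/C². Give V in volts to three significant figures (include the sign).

The dipole potential is V = kp cosθ / r².
V = (8.99×10⁹)(3.60×10⁻³⁰)·cos120° / (6.70×10⁻⁹)² = -3.605×10⁻⁴ V.

V ≈ -3.60×10⁻⁴ V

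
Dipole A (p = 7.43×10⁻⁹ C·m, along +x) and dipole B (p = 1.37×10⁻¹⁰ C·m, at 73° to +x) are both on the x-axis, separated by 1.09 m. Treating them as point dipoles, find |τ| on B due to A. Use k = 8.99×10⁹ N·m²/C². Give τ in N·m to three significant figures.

τ ≈ 1.35×10⁻⁸ N·m

The second dipole sits on the axis of the first, so the field there is axial: E₁ = 2kp₁/r³ along +x.
E₁ = 2(8.99×10⁹)(7.43×10⁻⁹)/(1.09)³ = 103.2 N/C.
Torque on the second dipole: τ = p₂ E₁ sinθ.
τ = (1.37×10⁻¹⁰)(103.2)·sin73° = 1.351×10⁻⁸ N·m.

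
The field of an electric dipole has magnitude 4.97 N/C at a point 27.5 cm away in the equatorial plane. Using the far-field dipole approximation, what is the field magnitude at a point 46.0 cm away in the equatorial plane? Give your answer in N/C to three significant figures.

Dipole fields scale as 1/r³ in the far field; the geometry is the same at both points.
E₂ = E₁ · (r₁/r₂)³ = 4.97 · (27.5/46.0)³.
(r₁/r₂)³ = (0.5978)³ = 0.2137.
E₂ ≈ 1.062 N/C.

E ≈ 1.06 N/C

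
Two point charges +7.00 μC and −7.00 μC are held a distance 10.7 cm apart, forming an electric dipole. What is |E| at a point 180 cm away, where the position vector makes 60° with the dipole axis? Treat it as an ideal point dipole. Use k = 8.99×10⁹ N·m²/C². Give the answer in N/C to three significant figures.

Dipole moment p = qd = (7.00×10⁻⁶ C)(0.107 m) = 7.49×10⁻⁷ C·m.
At angle θ the dipole field magnitude is E = (kp/r³)·√(1 + 3cos²θ).
kp/r³ = (8.99×10⁹)(7.49×10⁻⁷) / (1.80)³ = 1155 N/C.
√(1 + 3cos²60°) = √(1 + 3·0.2500) = √1.7500 ≈ 1.3229.
E ≈ 1155 × 1.323 = 1527 N/C.

E ≈ 1530 N/C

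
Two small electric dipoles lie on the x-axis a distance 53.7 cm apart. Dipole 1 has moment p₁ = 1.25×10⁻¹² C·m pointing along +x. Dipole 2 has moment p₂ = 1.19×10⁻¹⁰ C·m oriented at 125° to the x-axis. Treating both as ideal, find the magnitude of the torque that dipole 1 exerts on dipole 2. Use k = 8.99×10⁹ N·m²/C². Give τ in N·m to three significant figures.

τ ≈ 1.41×10⁻¹¹ N·m

The second dipole sits on the axis of the first, so the field there is axial: E₁ = 2kp₁/r³ along +x.
E₁ = 2(8.99×10⁹)(1.25×10⁻¹²)/(0.537)³ = 0.1451 N/C.
Torque on the second dipole: τ = p₂ E₁ sinθ.
τ = (1.19×10⁻¹⁰)(0.1451)·sin125° = 1.415×10⁻¹¹ N·m.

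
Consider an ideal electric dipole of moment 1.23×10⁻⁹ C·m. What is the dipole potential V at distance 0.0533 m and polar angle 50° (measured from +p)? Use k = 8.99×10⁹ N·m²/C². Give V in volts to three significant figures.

The dipole potential is V = kp cosθ / r².
V = (8.99×10⁹)(1.23×10⁻⁹)·cos50° / (0.0533)² = 2502 V.

V ≈ 2500 V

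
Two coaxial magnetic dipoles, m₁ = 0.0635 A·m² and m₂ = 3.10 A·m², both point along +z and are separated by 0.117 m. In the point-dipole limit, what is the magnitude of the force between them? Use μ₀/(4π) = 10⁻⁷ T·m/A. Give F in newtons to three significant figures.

F ≈ 6.30×10⁻⁴ N

On-axis B of dipole 1: B = (μ₀/4π)·2m₁/r³. Force on dipole 2: F = m₂·dB/dr.
dB/dr = −(μ₀/4π)·6m₁/r⁴, so |F| = (μ₀/4π)·6m₁m₂/r⁴.
F = 6(10⁻⁷)(0.0635)(3.10)/(0.117)⁴ = 6.303×10⁻⁴ N.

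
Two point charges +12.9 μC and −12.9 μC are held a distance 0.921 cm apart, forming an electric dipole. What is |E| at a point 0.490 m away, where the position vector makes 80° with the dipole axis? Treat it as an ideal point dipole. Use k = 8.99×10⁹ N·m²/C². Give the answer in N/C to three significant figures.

Dipole moment p = qd = (1.29×10⁻⁵ C)(0.00921 m) = 1.188×10⁻⁷ C·m.
At angle θ the dipole field magnitude is E = (kp/r³)·√(1 + 3cos²θ).
kp/r³ = (8.99×10⁹)(1.188×10⁻⁷) / (0.490)³ = 9078 N/C.
√(1 + 3cos²80°) = √(1 + 3·0.0302) = √1.0905 ≈ 1.0443.
E ≈ 9078 × 1.044 = 9480 N/C.

E ≈ 9480 N/C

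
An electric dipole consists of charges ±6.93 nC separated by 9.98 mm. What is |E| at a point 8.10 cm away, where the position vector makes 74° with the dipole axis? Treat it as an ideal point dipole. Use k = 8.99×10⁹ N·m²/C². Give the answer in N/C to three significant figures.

Dipole moment p = qd = (6.93×10⁻⁹ C)(0.00998 m) = 6.916×10⁻¹¹ C·m.
At angle θ the dipole field magnitude is E = (kp/r³)·√(1 + 3cos²θ).
kp/r³ = (8.99×10⁹)(6.916×10⁻¹¹) / (0.0810)³ = 1170 N/C.
√(1 + 3cos²74°) = √(1 + 3·0.0760) = √1.2279 ≈ 1.1081.
E ≈ 1170 × 1.108 = 1296 N/C.

E ≈ 1300 N/C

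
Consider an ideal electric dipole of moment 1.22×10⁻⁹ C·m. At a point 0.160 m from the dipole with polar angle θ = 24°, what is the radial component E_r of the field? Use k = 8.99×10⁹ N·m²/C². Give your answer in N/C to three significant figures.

For a dipole, E_r = (2kp cosθ)/r³.
kp/r³ = (8.99×10⁹)(1.22×10⁻⁹)/(0.160)³ = 2678 N/C.
E_r = 2·2678·cos24° = 4892 N/C.

E_r ≈ 4890 N/C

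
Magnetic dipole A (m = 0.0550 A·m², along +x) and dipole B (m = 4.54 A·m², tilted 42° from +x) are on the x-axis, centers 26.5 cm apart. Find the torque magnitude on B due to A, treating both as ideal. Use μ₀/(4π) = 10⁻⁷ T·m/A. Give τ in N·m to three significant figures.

Dipole B is on the axis of dipole A, so B₁ there is axial: B₁ = (μ₀/4π)·2m₁/r³ along +x.
B₁ = 2(10⁻⁷)(0.0550)/(0.265)³ = 5.911×10⁻⁷ T.
τ = m₂ B₁ sinθ.
τ = (4.54)(5.911×10⁻⁷)·sin42° = 1.796×10⁻⁶ N·m.

τ ≈ 1.80×10⁻⁶ N·m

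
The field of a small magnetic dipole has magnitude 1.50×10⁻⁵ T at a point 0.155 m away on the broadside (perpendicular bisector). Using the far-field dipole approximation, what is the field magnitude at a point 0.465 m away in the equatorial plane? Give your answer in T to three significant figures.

Dipole fields scale as 1/r³ in the far field; the geometry is the same at both points.
B₂ = B₁ · (r₁/r₂)³ = 1.50×10⁻⁵ · (0.155/0.465)³.
(r₁/r₂)³ = (0.3333)³ = 0.03704.
B₂ ≈ 5.556×10⁻⁷ T.

B ≈ 5.56×10⁻⁷ T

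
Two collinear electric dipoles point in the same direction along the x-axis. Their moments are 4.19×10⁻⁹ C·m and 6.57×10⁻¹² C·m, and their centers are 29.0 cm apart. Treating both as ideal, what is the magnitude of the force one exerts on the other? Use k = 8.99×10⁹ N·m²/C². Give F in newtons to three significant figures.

On-axis field of dipole 1 at distance r: E = 2kp₁/r³. Force on dipole 2 is F = p₂·dE/dr (gradient along axis).
dE/dr = −6kp₁/r⁴, so |F| = 6kp₁p₂/r⁴ (attractive for aligned moments).
F = 6(8.99×10⁹)(4.19×10⁻⁹)(6.57×10⁻¹²)/(0.290)⁴ = 2.099×10⁻⁷ N.

F ≈ 2.10×10⁻⁷ N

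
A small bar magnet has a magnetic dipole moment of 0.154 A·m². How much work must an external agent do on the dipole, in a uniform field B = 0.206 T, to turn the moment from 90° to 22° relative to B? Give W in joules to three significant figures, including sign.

W ≈ -0.0294 J

W_ext = ΔU = −mB cosθ₂ + mB cosθ₁ = mB(cosθ₁ − cosθ₂).
W = (0.154)(0.206)·(cos90° − cos22°) = (0.03172)·(-0.9272) = -0.02941 J.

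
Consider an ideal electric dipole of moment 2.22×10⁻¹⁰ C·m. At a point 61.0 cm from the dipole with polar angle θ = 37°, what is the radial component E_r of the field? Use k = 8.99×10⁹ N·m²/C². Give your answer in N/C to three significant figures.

For a dipole, E_r = (2kp cosθ)/r³.
kp/r³ = (8.99×10⁹)(2.22×10⁻¹⁰)/(0.610)³ = 8.793 N/C.
E_r = 2·8.793·cos37° = 14.04 N/C.

E_r ≈ 14.0 N/C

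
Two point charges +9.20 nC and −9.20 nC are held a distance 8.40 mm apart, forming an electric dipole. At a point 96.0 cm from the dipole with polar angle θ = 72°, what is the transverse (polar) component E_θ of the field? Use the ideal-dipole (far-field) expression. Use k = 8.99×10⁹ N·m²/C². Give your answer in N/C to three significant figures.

Dipole moment p = qd = (9.20×10⁻⁹ C)(0.00840 m) = 7.728×10⁻¹¹ C·m.
For a dipole, E_θ = (kp sinθ)/r³.
kp/r³ = (8.99×10⁹)(7.728×10⁻¹¹)/(0.960)³ = 0.7853 N/C.
E_θ = 0.7853·sin72° = 0.7468 N/C.

E_θ ≈ 0.747 N/C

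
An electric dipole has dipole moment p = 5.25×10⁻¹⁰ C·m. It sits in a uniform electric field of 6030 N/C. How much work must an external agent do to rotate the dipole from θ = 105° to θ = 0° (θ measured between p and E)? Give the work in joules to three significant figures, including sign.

W ≈ -3.99×10⁻⁶ J

W_ext = ΔU = U(θ₂) − U(θ₁) = −pE cosθ₂ − (−pE cosθ₁) = pE(cosθ₁ − cosθ₂).
W = (5.25×10⁻¹⁰)(6030)·(cos105° − cos0°) = (3.166×10⁻⁶)·(-1.2588) = -3.985×10⁻⁶ J.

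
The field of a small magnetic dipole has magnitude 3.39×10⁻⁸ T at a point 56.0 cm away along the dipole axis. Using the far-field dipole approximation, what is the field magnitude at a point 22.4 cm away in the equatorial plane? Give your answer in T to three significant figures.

Dipole fields scale as 1/r³ in the far field.
The axial field is twice the equatorial field at the same r, so the geometry factor is 1/2.
B₂ = B₁ · (1/2) · (r₁/r₂)³ = 3.39×10⁻⁸ · 0.5 · (56.0/22.4)³.
(r₁/r₂)³ = (2.5)³ = 15.63.
B₂ ≈ 2.648×10⁻⁷ T.

B ≈ 2.65×10⁻⁷ T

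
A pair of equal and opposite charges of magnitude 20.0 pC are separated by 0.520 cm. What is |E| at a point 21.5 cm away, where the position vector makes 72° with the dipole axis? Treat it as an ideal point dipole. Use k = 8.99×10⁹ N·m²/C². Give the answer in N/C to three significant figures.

Dipole moment p = qd = (2.00×10⁻¹¹ C)(0.00520 m) = 1.04×10⁻¹³ C·m.
At angle θ the dipole field magnitude is E = (kp/r³)·√(1 + 3cos²θ).
kp/r³ = (8.99×10⁹)(1.04×10⁻¹³) / (0.215)³ = 0.09408 N/C.
√(1 + 3cos²72°) = √(1 + 3·0.0955) = √1.2865 ≈ 1.1342.
E ≈ 0.09408 × 1.134 = 0.1067 N/C.

E ≈ 0.107 N/C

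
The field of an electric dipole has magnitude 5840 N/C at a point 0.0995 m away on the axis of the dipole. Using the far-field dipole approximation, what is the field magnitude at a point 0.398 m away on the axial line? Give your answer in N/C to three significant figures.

E ≈ 91.2 N/C

Dipole fields scale as 1/r³ in the far field; the geometry is the same at both points.
E₂ = E₁ · (r₁/r₂)³ = 5840 · (0.0995/0.398)³.
(r₁/r₂)³ = (0.25)³ = 0.01562.
E₂ ≈ 91.25 N/C.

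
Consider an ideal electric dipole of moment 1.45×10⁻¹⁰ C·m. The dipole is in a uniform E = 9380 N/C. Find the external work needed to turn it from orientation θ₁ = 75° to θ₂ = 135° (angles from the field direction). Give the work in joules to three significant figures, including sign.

W ≈ 1.31×10⁻⁶ J

W_ext = ΔU = U(θ₂) − U(θ₁) = −pE cosθ₂ − (−pE cosθ₁) = pE(cosθ₁ − cosθ₂).
W = (1.45×10⁻¹⁰)(9380)·(cos75° − cos135°) = (1.360×10⁻⁶)·(+0.9659) = 1.314×10⁻⁶ J.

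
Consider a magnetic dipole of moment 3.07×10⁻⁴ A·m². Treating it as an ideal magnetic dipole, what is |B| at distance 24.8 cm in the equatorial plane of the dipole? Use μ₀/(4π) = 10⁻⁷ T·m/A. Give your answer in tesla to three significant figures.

B ≈ 2.01×10⁻⁹ T

In the equatorial plane B = (μ₀/4π)·m/r³ (half the axial value).
B = (10⁻⁷)·(3.07×10⁻⁴) / (0.248)³ = 2.013×10⁻⁹ T.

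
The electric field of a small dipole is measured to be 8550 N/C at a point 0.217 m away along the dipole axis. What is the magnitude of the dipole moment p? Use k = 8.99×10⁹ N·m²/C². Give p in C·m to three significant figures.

p ≈ 4.86×10⁻⁹ C·m

On axis E = 2kp/r³, so p = Er³/(2k).
p = (8550)·(0.217)³ / (2·8.99×10⁹) = 4.859×10⁻⁹ C·m.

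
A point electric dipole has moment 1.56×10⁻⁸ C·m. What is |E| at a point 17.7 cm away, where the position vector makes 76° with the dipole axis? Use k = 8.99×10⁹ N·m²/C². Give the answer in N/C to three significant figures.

E ≈ 2.74×10⁴ N/C

At angle θ the dipole field magnitude is E = (kp/r³)·√(1 + 3cos²θ).
kp/r³ = (8.99×10⁹)(1.56×10⁻⁸) / (0.177)³ = 2.529×10⁴ N/C.
√(1 + 3cos²76°) = √(1 + 3·0.0585) = √1.1756 ≈ 1.0842.
E ≈ 2.529×10⁴ × 1.084 = 2.742×10⁴ N/C.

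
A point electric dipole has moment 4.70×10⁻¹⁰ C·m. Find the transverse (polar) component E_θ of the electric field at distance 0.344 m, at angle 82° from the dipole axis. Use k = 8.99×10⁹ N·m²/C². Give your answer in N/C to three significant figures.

E_θ ≈ 103 N/C

For a dipole, E_θ = (kp sinθ)/r³.
kp/r³ = (8.99×10⁹)(4.70×10⁻¹⁰)/(0.344)³ = 103.8 N/C.
E_θ = 103.8·sin82° = 102.8 N/C.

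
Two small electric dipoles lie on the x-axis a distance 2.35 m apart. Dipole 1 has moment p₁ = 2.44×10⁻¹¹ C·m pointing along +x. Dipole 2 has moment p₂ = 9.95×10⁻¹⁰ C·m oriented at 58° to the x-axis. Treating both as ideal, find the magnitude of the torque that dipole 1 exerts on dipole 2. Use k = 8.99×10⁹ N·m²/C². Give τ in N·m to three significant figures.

τ ≈ 2.85×10⁻¹¹ N·m

The second dipole sits on the axis of the first, so the field there is axial: E₁ = 2kp₁/r³ along +x.
E₁ = 2(8.99×10⁹)(2.44×10⁻¹¹)/(2.35)³ = 0.03380 N/C.
Torque on the second dipole: τ = p₂ E₁ sinθ.
τ = (9.95×10⁻¹⁰)(0.03380)·sin58° = 2.852×10⁻¹¹ N·m.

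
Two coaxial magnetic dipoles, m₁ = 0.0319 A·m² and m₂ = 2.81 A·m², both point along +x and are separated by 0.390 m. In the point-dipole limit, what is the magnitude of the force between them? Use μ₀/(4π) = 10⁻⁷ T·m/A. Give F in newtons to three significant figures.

F ≈ 2.32×10⁻⁶ N

On-axis B of dipole 1: B = (μ₀/4π)·2m₁/r³. Force on dipole 2: F = m₂·dB/dr.
dB/dr = −(μ₀/4π)·6m₁/r⁴, so |F| = (μ₀/4π)·6m₁m₂/r⁴.
F = 6(10⁻⁷)(0.0319)(2.81)/(0.390)⁴ = 2.325×10⁻⁶ N.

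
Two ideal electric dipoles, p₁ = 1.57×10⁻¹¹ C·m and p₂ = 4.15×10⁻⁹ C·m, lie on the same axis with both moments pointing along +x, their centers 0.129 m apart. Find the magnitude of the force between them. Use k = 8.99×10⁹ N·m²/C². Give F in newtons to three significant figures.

F ≈ 1.27×10⁻⁵ N

On-axis field of dipole 1 at distance r: E = 2kp₁/r³. Force on dipole 2 is F = p₂·dE/dr (gradient along axis).
dE/dr = −6kp₁/r⁴, so |F| = 6kp₁p₂/r⁴ (attractive for aligned moments).
F = 6(8.99×10⁹)(1.57×10⁻¹¹)(4.15×10⁻⁹)/(0.129)⁴ = 1.269×10⁻⁵ N.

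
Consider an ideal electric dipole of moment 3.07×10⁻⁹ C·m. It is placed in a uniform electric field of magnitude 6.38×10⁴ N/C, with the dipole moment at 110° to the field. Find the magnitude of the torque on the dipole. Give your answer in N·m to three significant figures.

τ ≈ 1.84×10⁻⁴ N·m

Torque on an electric dipole: τ = pE sinθ.
τ = (3.07×10⁻⁹)(6.38×10⁴)·sin110° = 1.841×10⁻⁴ N·m.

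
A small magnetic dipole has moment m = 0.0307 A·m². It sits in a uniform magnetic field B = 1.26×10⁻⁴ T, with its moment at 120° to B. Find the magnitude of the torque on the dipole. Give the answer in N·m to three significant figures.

Torque on a magnetic dipole: τ = mB sinθ.
τ = (0.0307)(1.26×10⁻⁴)·sin120° = 3.350×10⁻⁶ N·m.

τ ≈ 3.35×10⁻⁶ N·m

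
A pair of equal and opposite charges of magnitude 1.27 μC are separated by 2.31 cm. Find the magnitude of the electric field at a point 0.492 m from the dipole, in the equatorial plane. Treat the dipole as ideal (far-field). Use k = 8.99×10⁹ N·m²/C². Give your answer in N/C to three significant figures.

Dipole moment p = qd = (1.27×10⁻⁶ C)(0.0231 m) = 2.934×10⁻⁸ C·m.
On the perpendicular bisector E = kp/r³ (half the axial value at the same distance).
E = (8.99×10⁹)(2.934×10⁻⁸) / (0.492)³ = 2215 N/C.

E ≈ 2210 N/C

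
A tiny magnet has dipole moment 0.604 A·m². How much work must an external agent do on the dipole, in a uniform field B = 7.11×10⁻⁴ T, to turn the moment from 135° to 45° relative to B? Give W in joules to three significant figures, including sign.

W_ext = ΔU = −mB cosθ₂ + mB cosθ₁ = mB(cosθ₁ − cosθ₂).
W = (0.604)(7.11×10⁻⁴)·(cos135° − cos45°) = (4.294×10⁻⁴)·(-1.4142) = -6.073×10⁻⁴ J.

W ≈ -6.07×10⁻⁴ J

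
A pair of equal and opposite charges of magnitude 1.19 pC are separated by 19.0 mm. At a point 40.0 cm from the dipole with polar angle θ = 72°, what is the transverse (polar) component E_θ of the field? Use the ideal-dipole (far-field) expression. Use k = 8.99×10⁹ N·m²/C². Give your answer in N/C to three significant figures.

E_θ ≈ 0.00302 N/C

Dipole moment p = qd = (1.19×10⁻¹² C)(0.0190 m) = 2.261×10⁻¹⁴ C·m.
For a dipole, E_θ = (kp sinθ)/r³.
kp/r³ = (8.99×10⁹)(2.261×10⁻¹⁴)/(0.400)³ = 0.003176 N/C.
E_θ = 0.003176·sin72° = 0.003021 N/C.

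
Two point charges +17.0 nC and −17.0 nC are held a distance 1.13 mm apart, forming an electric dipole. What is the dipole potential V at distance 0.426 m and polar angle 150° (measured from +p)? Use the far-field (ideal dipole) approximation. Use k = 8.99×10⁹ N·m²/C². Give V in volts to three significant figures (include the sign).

V ≈ -0.824 V

Dipole moment p = qd = (1.70×10⁻⁸ C)(0.00113 m) = 1.921×10⁻¹¹ C·m.
The dipole potential is V = kp cosθ / r².
V = (8.99×10⁹)(1.921×10⁻¹¹)·cos150° / (0.426)² = -0.8241 V.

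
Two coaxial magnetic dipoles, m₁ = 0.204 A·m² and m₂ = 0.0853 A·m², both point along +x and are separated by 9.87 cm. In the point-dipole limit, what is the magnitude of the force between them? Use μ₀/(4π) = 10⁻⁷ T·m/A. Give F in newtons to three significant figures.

On-axis B of dipole 1: B = (μ₀/4π)·2m₁/r³. Force on dipole 2: F = m₂·dB/dr.
dB/dr = −(μ₀/4π)·6m₁/r⁴, so |F| = (μ₀/4π)·6m₁m₂/r⁴.
F = 6(10⁻⁷)(0.204)(0.0853)/(0.0987)⁴ = 1.100×10⁻⁴ N.

F ≈ 1.10×10⁻⁴ N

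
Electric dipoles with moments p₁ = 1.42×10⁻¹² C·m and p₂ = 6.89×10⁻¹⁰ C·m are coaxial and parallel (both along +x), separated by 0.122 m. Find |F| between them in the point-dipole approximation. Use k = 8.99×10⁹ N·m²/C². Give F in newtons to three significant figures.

F ≈ 2.38×10⁻⁷ N

On-axis field of dipole 1 at distance r: E = 2kp₁/r³. Force on dipole 2 is F = p₂·dE/dr (gradient along axis).
dE/dr = −6kp₁/r⁴, so |F| = 6kp₁p₂/r⁴ (attractive for aligned moments).
F = 6(8.99×10⁹)(1.42×10⁻¹²)(6.89×10⁻¹⁰)/(0.122)⁴ = 2.382×10⁻⁷ N.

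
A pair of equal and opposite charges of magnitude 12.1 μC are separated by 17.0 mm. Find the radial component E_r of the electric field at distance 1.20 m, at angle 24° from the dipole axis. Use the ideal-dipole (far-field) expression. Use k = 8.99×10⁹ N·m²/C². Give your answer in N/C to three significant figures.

E_r ≈ 1960 N/C

Dipole moment p = qd = (1.21×10⁻⁵ C)(0.0170 m) = 2.057×10⁻⁷ C·m.
For a dipole, E_r = (2kp cosθ)/r³.
kp/r³ = (8.99×10⁹)(2.057×10⁻⁷)/(1.20)³ = 1070 N/C.
E_r = 2·1070·cos24° = 1955 N/C.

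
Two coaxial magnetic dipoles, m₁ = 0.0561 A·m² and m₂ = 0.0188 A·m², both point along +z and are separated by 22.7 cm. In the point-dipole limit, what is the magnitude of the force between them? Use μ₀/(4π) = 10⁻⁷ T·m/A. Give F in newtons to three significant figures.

F ≈ 2.38×10⁻⁷ N

On-axis B of dipole 1: B = (μ₀/4π)·2m₁/r³. Force on dipole 2: F = m₂·dB/dr.
dB/dr = −(μ₀/4π)·6m₁/r⁴, so |F| = (μ₀/4π)·6m₁m₂/r⁴.
F = 6(10⁻⁷)(0.0561)(0.0188)/(0.227)⁴ = 2.383×10⁻⁷ N.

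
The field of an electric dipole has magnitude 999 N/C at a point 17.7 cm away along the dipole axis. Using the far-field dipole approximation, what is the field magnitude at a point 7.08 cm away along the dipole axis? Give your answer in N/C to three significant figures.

E ≈ 1.56×10⁴ N/C

Dipole fields scale as 1/r³ in the far field; the geometry is the same at both points.
E₂ = E₁ · (r₁/r₂)³ = 999 · (17.7/7.08)³.
(r₁/r₂)³ = (2.5)³ = 15.62.
E₂ ≈ 1.561×10⁴ N/C.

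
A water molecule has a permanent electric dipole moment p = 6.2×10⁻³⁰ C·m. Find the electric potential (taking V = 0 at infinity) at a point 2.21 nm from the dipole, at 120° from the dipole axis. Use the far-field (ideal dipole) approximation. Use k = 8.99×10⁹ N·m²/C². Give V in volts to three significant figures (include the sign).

V ≈ -0.00571 V

The dipole potential is V = kp cosθ / r².
V = (8.99×10⁹)(6.20×10⁻³⁰)·cos120° / (2.21×10⁻⁹)² = -0.005706 V.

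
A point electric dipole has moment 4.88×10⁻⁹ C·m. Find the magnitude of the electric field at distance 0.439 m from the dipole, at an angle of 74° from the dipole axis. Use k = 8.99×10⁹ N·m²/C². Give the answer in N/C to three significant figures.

At angle θ the dipole field magnitude is E = (kp/r³)·√(1 + 3cos²θ).
kp/r³ = (8.99×10⁹)(4.88×10⁻⁹) / (0.439)³ = 518.5 N/C.
√(1 + 3cos²74°) = √(1 + 3·0.0760) = √1.2279 ≈ 1.1081.
E ≈ 518.5 × 1.108 = 574.6 N/C.

E ≈ 575 N/C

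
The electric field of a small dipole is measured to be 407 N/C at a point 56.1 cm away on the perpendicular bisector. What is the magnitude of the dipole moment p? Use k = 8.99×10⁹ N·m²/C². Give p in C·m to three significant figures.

p ≈ 7.99×10⁻⁹ C·m

In the equatorial plane E = kp/r³, so p = Er³/(k).
p = (407)·(0.561)³ / (8.99×10⁹) = 7.993×10⁻⁹ C·m.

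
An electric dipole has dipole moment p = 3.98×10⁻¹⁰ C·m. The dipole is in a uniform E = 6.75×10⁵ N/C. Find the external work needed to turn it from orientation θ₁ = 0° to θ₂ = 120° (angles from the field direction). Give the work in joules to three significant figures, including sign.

W ≈ 4.03×10⁻⁴ J

W_ext = ΔU = U(θ₂) − U(θ₁) = −pE cosθ₂ − (−pE cosθ₁) = pE(cosθ₁ − cosθ₂).
W = (3.98×10⁻¹⁰)(6.75×10⁵)·(cos0° − cos120°) = (2.686×10⁻⁴)·(+1.5000) = 4.030×10⁻⁴ J.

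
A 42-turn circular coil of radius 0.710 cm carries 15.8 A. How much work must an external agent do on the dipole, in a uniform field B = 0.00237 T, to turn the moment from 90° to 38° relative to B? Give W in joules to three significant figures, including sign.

W ≈ -1.96×10⁻⁴ J

m = NIA = NIπa² = 42·(15.8)·π·(0.00710)² = 0.1051 A·m².
W_ext = ΔU = −mB cosθ₂ + mB cosθ₁ = mB(cosθ₁ − cosθ₂).
W = (0.1051)(0.00237)·(cos90° − cos38°) = (2.491×10⁻⁴)·(-0.7880) = -1.963×10⁻⁴ J.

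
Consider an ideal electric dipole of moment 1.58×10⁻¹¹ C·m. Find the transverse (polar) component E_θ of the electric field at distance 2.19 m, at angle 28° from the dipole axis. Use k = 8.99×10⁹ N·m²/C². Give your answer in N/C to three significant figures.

For a dipole, E_θ = (kp sinθ)/r³.
kp/r³ = (8.99×10⁹)(1.58×10⁻¹¹)/(2.19)³ = 0.01352 N/C.
E_θ = 0.01352·sin28° = 0.006349 N/C.

E_θ ≈ 0.00635 N/C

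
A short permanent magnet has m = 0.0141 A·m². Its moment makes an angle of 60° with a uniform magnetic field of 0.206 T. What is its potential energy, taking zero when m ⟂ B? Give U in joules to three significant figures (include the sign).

U = −m·B = −mB cosθ.
U = −(0.0141)(0.206)·cos60° = -0.001452 J.

U ≈ -0.00145 J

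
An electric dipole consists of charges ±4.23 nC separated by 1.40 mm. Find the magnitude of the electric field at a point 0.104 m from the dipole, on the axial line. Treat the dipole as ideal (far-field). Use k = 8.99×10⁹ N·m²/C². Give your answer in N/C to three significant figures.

Dipole moment p = qd = (4.23×10⁻⁹ C)(0.00140 m) = 5.922×10⁻¹² C·m.
On the dipole axis E = 2kp/r³.
E = 2·(8.99×10⁹)(5.922×10⁻¹²) / (0.104)³ = 94.66 N/C.

E ≈ 94.7 N/C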